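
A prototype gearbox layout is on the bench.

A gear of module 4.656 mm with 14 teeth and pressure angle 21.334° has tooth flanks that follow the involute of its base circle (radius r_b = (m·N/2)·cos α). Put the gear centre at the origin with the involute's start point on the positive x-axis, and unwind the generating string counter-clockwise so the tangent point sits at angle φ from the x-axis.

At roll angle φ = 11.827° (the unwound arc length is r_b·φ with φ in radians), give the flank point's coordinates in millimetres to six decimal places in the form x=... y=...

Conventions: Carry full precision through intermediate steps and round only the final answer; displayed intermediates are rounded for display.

recognized (one wheel, involute flank): single-mesh tooth geometry, m = 4.656, N = 14
pitch radius r_p = m·N/2 = 4.656·14/2 = 32.592000
base radius r_b = r_p·cos α = 32.592000·cos 21.334° = 30.358650
roll angle φ = 11.827° = 0.20642009 rad
x = r_b·(cos φ + φ·sin φ) = 30.998556
y = r_b·(sin φ − φ·cos φ) = 0.088627

x=30.998556 y=0.088627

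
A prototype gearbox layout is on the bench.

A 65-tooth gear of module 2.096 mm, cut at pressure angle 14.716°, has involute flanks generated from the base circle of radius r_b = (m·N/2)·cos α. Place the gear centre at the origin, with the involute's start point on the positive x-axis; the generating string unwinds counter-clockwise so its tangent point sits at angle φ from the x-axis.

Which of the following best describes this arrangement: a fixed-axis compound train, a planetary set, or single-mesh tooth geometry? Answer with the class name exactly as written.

single-mesh tooth geometry

topology: single-mesh involute geometry — m = 2.096, N = 65
classification: single-mesh tooth geometry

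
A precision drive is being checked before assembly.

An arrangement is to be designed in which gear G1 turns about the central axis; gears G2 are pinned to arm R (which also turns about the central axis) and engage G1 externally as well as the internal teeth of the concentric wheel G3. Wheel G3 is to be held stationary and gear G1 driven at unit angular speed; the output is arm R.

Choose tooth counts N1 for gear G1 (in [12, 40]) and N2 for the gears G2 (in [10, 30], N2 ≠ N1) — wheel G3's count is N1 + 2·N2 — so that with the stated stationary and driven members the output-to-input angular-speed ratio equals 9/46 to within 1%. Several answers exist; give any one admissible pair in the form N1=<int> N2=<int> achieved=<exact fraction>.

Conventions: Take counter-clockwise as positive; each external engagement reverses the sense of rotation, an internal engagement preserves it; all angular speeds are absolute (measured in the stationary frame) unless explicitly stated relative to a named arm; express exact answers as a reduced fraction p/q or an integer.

N1=18 N2=28 achieved=9/46

design class (target 9/46): planetary set
Willis with ω_ring = 0: ω_arm/ω_sun = N1/(N1+N3); set equal to 9/46  ⇒  N3/N1 = 1/(9/46) − 1 = 37/9
N3 = N1 + 2·N2  ⇒  N2/N1 = (N3/N1 − 1)/2 = (37/9 − 1)/2 = 14/9
smallest multiple with N1 ≥ 12 and N2 ≥ 10: k = 2  ⇒  N1 = 2·9 = 18, N2 = 2·14 = 28 (N1 ≤ 40, N2 ≤ 30, N2 ≠ N1 ✓), N3 = 18 + 2·28 = 74
check: N1/(N1+N3) with N1 = 18, N3 = 74 gives 9/46; |achieved − target| = 0 ≤ 9/4600 ✓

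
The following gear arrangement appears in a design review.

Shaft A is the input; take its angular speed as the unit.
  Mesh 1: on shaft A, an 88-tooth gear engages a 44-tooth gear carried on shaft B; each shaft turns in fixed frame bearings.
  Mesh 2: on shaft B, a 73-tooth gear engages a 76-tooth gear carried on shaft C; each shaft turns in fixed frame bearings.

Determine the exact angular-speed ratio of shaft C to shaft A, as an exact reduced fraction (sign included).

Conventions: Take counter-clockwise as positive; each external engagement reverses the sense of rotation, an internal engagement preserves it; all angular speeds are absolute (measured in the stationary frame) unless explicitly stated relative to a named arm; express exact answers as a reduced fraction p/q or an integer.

class = fixed-axis compound train [2 meshes; 2 ratios multiply, 2 sense flips]
mesh 1 [88T→44T]: running ratio 2, sense −
mesh 2 [73T→76T]: running ratio 73/38, sense +
ω_out/ω_in = 73/38

73/38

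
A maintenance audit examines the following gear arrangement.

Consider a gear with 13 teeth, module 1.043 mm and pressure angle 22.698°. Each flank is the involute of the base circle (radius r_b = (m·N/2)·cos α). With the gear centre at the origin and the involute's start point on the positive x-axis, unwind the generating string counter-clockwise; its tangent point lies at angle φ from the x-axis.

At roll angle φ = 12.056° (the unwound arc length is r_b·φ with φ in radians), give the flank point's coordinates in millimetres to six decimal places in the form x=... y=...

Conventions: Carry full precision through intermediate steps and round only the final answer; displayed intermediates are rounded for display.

x=6.391368 y=0.019337

recognized (one wheel, involute flank): single-mesh tooth geometry, m = 1.043, N = 13
pitch radius r_p = m·N/2 = 1.043·13/2 = 6.779500
base radius r_b = r_p·cos α = 6.779500·cos 22.698° = 6.254438
roll angle φ = 12.056° = 0.21041689 rad
x = r_b·(cos φ + φ·sin φ) = 6.391368
y = r_b·(sin φ − φ·cos φ) = 0.019337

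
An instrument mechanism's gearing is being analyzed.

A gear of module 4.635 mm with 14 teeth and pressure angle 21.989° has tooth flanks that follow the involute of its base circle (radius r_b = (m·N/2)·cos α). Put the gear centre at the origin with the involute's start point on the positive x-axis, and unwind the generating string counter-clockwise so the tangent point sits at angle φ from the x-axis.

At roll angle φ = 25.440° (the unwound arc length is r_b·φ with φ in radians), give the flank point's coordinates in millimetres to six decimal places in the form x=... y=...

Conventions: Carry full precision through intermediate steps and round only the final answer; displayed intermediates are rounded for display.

x=32.905801 y=0.860643

topology: single-mesh involute geometry — m = 4.635, N = 14
pitch radius r_p = m·N/2 = 4.635·14/2 = 32.445000
base radius r_b = r_p·cos α = 32.445000·cos 21.989° = 30.084813
roll angle φ = 25.440° = 0.44401176 rad
x = r_b·(cos φ + φ·sin φ) = 32.905801
y = r_b·(sin φ − φ·cos φ) = 0.860643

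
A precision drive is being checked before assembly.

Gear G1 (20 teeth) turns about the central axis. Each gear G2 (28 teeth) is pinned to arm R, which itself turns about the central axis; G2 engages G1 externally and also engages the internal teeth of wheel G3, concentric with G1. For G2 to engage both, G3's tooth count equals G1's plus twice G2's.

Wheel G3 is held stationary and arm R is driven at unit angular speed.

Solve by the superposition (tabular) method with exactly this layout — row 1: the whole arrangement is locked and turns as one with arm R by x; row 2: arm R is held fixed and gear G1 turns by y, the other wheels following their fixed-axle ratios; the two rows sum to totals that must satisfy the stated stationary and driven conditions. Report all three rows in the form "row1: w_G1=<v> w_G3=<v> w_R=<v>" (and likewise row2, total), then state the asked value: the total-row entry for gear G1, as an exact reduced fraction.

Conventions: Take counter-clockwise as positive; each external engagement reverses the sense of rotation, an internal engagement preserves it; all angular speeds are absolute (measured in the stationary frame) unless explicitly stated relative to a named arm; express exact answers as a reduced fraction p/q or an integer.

topology: planetary set — G1 20T / G2 28T / G3 76T, arm = carrier (Willis)
superposition row 1 [locked train]: every member turns x
row 2 — arm fixed, fixed-axis ratios: sun y, ring −(20/76)·y, arm 0
boundary: total ω_ring = x − (20/76)·y = 0 and total ω_arm = x = 1  ⇒  y = 19/5, x = 1
row 2 ring = −(20/76)·19/5 = -1
totals (row 1 + row 2): sun 1 + 19/5 = 24/5, ring 1 + (-1) = 0, arm 1 + 0 = 1
asked cell (total, sun) = 24/5

row1: w_G1=1 w_G3=1 w_R=1
row2: w_G1=19/5 w_G3=-1 w_R=0
total: w_G1=24/5 w_G3=0 w_R=1
asked value: 24/5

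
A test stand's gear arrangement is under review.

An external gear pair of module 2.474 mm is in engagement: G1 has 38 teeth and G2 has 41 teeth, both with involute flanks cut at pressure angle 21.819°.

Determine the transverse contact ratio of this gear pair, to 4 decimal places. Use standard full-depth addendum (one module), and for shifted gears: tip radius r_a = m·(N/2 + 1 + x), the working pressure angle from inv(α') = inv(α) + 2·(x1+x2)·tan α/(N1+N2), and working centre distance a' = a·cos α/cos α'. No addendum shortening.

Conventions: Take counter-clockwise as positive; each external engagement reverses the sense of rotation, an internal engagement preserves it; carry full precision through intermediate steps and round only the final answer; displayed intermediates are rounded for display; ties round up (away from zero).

1.6282

class = single-mesh tooth geometry [involute pair 38T × 41T, m = 2.474]
base radii: r_b1 = 43.638614, r_b2 = 47.083767
tip radii: r_a1 = 49.480000, r_a2 = 53.191000
no profile shift: α' = α, a' = a
action lengths: √(r_a1²−r_b1²) = 23.322560, √(r_a2²−r_b2²) = 24.746744
base pitch p_b = π·m·cos α = 7.215513
CR = (23.322560 + 24.746744 − 97.723000·sin 21.81900°)/7.215513 = 1.628164
contact ratio ≈ 1.6282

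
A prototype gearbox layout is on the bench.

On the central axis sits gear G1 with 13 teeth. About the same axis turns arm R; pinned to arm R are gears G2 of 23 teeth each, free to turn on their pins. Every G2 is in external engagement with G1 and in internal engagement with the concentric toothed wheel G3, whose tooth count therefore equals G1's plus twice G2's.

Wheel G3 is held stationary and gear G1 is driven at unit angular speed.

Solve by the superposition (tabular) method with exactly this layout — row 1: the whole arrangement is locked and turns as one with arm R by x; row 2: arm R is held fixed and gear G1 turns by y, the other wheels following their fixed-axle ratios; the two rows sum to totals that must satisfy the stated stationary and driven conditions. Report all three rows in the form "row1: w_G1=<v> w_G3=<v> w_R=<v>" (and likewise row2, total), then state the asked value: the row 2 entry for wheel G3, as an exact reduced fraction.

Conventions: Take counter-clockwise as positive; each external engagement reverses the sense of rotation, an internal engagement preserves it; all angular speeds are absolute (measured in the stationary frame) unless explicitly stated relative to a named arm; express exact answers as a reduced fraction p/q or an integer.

row1: w_G1=13/72 w_G3=13/72 w_R=13/72
row2: w_G1=59/72 w_G3=-13/72 w_R=0
total: w_G1=1 w_G3=0 w_R=13/72
asked value: -13/72

topology: planetary set — G1 13T / G2 23T / G3 59T, arm = carrier (Willis)
row 1: whole set turns with the arm by x
row 2 (arm held, sun turns y): ω_ring = −(13/59)·y, ω_arm = 0
boundary: total ω_ring = x − (13/59)·y = 0 and total ω_sun = x + y = 1  ⇒  y = 59/72, x = 13/72
row 2 ring = −(13/59)·59/72 = -13/72
totals (row 1 + row 2): sun 13/72 + 59/72 = 1, ring 13/72 + (-13/72) = 0, arm 13/72 + 0 = 13/72
asked cell (row2, ring) = -13/72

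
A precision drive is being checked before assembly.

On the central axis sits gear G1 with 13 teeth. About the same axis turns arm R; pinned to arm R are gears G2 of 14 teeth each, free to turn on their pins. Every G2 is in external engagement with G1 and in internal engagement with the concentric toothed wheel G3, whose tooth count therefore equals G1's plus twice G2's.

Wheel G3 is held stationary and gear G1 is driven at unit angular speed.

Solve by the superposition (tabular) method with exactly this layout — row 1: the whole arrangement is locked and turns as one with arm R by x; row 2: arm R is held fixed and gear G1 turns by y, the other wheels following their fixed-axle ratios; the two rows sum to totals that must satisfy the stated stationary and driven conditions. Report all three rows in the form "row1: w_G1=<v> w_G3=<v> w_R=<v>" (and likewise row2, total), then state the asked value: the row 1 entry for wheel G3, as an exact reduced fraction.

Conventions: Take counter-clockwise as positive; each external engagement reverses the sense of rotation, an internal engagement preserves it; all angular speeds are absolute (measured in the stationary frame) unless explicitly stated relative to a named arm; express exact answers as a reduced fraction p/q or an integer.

row1: w_G1=13/54 w_G3=13/54 w_R=13/54
row2: w_G1=41/54 w_G3=-13/54 w_R=0
total: w_G1=1 w_G3=0 w_R=13/54
asked value: 13/54

class = planetary set [G3 = 13+2·14 = 41; Willis about the carrier]
row 1: whole set turns with the arm by x
row 2: sun turns y, ring = −(13/41)·y, arm 0
boundary: total ω_ring = x − (13/41)·y = 0 and total ω_sun = x + y = 1  ⇒  y = 41/54, x = 13/54
row 2 ring = −(13/41)·41/54 = -13/54
totals (row 1 + row 2): sun 13/54 + 41/54 = 1, ring 13/54 + (-13/54) = 0, arm 13/54 + 0 = 13/54
asked cell (row1, ring) = 13/54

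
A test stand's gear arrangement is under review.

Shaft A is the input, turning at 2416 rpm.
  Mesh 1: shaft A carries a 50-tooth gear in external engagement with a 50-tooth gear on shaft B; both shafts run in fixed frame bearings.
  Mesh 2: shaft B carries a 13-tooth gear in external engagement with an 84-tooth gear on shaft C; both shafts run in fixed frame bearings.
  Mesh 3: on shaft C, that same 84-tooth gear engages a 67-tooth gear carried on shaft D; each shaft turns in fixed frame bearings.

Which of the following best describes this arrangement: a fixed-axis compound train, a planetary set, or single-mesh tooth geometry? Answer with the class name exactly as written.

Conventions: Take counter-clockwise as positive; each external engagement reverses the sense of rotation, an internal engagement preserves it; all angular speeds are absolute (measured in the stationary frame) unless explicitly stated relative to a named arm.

class = fixed-axis compound train [3 meshes; 3 ratios multiply, 3 sense flips]
classification: fixed-axis compound train

fixed-axis compound train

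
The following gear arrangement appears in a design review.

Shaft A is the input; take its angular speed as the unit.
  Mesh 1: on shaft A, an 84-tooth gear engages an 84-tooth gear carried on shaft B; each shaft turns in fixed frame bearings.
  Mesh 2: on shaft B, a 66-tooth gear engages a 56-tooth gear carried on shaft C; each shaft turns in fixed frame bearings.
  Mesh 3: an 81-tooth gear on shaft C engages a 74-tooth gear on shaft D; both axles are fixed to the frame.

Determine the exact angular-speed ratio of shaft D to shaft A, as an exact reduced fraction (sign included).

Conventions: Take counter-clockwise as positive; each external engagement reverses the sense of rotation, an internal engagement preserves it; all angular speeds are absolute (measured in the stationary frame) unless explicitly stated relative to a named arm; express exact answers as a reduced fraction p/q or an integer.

class = fixed-axis compound train [3 meshes; 3 ratios multiply, 3 sense flips]
mesh 1 [84T→84T]: running ratio 1, sense −
mesh 2 [66T→56T]: running ratio 33/28, sense +
mesh 3 [81T→74T]: running ratio 2673/2072, sense −
ω_out/ω_in = -2673/2072

-2673/2072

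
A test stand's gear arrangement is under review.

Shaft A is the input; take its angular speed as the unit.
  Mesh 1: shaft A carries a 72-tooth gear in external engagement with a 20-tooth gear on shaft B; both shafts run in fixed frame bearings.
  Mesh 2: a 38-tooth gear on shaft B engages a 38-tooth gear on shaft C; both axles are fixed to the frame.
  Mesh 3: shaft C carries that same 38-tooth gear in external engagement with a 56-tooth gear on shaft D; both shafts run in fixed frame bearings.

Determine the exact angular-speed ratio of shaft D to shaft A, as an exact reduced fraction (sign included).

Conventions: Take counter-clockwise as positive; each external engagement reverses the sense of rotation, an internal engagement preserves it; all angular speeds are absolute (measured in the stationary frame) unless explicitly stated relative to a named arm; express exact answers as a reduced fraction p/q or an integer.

-171/70

class = fixed-axis compound train [3 meshes; 3 ratios multiply, 3 sense flips]
mesh 1 [72T→20T]: running ratio 18/5, sense −
mesh 2 [38T→38T]: running ratio 18/5, sense +
mesh 3 [38T→56T]: running ratio 171/70, sense −
ω_out/ω_in = -171/70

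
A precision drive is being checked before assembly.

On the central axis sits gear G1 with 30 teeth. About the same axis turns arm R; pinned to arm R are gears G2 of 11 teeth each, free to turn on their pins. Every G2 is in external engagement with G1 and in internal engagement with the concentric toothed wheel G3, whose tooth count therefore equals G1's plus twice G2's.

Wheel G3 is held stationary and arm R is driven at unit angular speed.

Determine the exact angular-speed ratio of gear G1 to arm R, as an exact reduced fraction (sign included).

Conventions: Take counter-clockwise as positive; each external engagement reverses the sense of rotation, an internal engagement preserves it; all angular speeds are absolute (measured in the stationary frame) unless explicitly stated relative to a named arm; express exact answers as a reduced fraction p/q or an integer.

41/15

class = planetary set [G3 = 30+2·11 = 52; Willis about the carrier]
ring teeth: 30 + 2·11 = 52
30(ω_sun−ω_arm) = −52(ω_ring−ω_arm),  ω_ring = 0, ω_arm = 1
ω_sun = 1 − (52/30)(0−1) = 41/15
ω_out/ω_in = 41/15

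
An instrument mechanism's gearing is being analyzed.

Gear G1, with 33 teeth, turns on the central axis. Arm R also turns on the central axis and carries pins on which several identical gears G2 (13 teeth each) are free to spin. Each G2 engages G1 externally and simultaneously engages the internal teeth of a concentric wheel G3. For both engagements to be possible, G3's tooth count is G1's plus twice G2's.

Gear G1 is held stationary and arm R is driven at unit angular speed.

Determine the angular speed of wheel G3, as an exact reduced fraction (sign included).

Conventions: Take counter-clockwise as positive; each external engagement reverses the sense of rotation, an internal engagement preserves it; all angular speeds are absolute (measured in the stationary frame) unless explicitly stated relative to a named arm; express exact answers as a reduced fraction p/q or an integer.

planetary set (33T centre, 13T on arm, 59T internal) — Willis relation
ring teeth: 33 + 2·13 = 59
33(ω_sun−ω_arm) = −59(ω_ring−ω_arm),  ω_sun = 0, ω_arm = 1
ω_ring = 1 − (33/59)(0−1) = 92/59
exact speed ratio = 92/59

92/59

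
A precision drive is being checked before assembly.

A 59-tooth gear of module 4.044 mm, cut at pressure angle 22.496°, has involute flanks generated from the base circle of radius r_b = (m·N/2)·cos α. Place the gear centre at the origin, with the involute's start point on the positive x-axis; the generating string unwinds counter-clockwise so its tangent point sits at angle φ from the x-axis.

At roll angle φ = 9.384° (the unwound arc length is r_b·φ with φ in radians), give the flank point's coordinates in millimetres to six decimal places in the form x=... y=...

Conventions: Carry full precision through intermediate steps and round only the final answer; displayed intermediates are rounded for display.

x=111.688566 y=0.160979

topology: single-mesh involute geometry — m = 4.044, N = 59
pitch radius r_p = m·N/2 = 4.044·59/2 = 119.298000
base radius r_b = r_p·cos α = 119.298000·cos 22.496° = 110.220167
roll angle φ = 9.384° = 0.16378170 rad
x = r_b·(cos φ + φ·sin φ) = 111.688566
y = r_b·(sin φ − φ·cos φ) = 0.160979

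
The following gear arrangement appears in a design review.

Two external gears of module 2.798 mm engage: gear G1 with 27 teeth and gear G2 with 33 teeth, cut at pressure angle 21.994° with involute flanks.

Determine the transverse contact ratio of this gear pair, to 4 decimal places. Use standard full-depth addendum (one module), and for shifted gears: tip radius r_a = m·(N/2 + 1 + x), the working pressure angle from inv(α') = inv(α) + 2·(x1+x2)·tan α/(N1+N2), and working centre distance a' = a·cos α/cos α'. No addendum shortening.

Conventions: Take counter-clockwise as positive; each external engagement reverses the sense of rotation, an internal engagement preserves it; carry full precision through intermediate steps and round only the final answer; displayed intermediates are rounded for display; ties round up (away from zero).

topology: single-mesh involute geometry — m = 2.798, 27T/33T pair
base radii: r_b1 = 35.023997, r_b2 = 42.807108
tip radii: r_a1 = 40.571000, r_a2 = 48.965000
no profile shift: α' = α, a' = a
action lengths: √(r_a1²−r_b1²) = 20.477443, √(r_a2²−r_b2²) = 23.772310
base pitch p_b = π·m·cos α = 8.150454
CR = (20.477443 + 23.772310 − 83.940000·sin 21.99400°)/8.150454 = 1.572112
contact ratio ≈ 1.5721

1.5721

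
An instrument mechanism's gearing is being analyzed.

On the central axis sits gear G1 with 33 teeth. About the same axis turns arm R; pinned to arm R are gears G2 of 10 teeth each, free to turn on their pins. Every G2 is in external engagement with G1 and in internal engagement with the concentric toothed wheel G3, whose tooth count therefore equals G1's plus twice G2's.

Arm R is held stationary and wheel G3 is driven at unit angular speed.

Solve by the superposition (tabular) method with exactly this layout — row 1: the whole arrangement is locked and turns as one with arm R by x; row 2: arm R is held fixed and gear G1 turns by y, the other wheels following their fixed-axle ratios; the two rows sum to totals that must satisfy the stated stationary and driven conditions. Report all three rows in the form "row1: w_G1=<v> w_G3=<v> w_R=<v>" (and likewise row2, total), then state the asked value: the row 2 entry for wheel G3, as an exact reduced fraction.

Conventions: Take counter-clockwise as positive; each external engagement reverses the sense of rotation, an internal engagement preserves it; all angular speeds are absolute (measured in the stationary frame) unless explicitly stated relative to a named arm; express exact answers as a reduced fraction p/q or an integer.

planetary set (33T centre, 10T on arm, 53T internal) — Willis relation
row 1 — lock + rotate with arm: ω_sun = ω_ring = ω_arm = x
row 2 (arm held, sun turns y): ω_ring = −(33/53)·y, ω_arm = 0
boundary: total ω_arm = x = 0 and total ω_ring = x − (33/53)·y = 1  ⇒  y = -53/33, x = 0
row 2 ring = −(33/53)·(-53/33) = 1
totals (row 1 + row 2): sun 0 + (-53/33) = -53/33, ring 0 + 1 = 1, arm 0 + 0 = 0
asked cell (row2, ring) = 1

row1: w_G1=0 w_G3=0 w_R=0
row2: w_G1=-53/33 w_G3=1 w_R=0
total: w_G1=-53/33 w_G3=1 w_R=0
asked value: 1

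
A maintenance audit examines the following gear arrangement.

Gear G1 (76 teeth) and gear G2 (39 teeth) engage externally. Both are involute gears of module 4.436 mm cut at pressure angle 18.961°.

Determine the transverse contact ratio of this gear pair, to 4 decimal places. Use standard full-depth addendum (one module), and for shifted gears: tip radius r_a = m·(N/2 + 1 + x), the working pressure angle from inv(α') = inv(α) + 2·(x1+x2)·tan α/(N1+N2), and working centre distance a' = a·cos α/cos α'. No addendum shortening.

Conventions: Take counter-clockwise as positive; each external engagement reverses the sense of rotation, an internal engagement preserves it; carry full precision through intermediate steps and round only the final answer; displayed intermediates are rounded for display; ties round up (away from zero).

recognized (one external pair, fixed centres): single-mesh tooth geometry, m = 4.436, N1 = 76, N2 = 39
base radii: r_b1 = 159.421494, r_b2 = 81.808398
tip radii: r_a1 = 173.004000, r_a2 = 90.938000
no profile shift: α' = α, a' = a
action lengths: √(r_a1²−r_b1²) = 67.195024, √(r_a2²−r_b2²) = 39.712791
base pitch p_b = π·m·cos α = 13.179931
CR = (67.195024 + 39.712791 − 255.070000·sin 18.96100°)/13.179931 = 1.823175
contact ratio ≈ 1.8232

1.8232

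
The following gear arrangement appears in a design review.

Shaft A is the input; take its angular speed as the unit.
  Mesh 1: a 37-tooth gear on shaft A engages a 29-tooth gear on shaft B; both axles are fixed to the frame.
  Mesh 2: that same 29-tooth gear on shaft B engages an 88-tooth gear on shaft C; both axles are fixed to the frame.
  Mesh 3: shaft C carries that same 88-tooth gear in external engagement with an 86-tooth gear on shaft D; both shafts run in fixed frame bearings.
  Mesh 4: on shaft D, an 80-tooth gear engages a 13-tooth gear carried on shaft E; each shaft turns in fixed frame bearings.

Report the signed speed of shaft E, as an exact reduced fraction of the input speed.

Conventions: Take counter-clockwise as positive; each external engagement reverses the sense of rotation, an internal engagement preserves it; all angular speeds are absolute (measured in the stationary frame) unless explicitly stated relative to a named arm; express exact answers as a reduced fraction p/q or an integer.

4-mesh fixed-axis compound train (all bearings frame-fixed)
mesh 1 [37T→29T]: |ω|/ω_in = 1×37/29 = 37/29, sense flips to −
mesh 2 [29T→88T]: |ω|/ω_in = (37/29)×29/88 = 37/88, sense flips to +
mesh 3 [88T→86T]: |ω|/ω_in = (37/88)×88/86 = 37/86, sense flips to −
mesh 4 [80T→13T]: |ω|/ω_in = (37/86)×80/13 = 1480/559, sense flips to +
signed output speed (× input speed) = 1480/559

1480/559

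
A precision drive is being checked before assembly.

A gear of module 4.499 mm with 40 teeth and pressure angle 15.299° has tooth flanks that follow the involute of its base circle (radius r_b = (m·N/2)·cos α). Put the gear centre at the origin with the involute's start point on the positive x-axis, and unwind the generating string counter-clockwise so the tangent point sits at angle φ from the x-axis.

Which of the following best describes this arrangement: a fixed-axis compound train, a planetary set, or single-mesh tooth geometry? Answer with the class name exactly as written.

single-mesh tooth geometry

class = single-mesh tooth geometry [base-circle involute, m = 4.499, 40T]
classification: single-mesh tooth geometry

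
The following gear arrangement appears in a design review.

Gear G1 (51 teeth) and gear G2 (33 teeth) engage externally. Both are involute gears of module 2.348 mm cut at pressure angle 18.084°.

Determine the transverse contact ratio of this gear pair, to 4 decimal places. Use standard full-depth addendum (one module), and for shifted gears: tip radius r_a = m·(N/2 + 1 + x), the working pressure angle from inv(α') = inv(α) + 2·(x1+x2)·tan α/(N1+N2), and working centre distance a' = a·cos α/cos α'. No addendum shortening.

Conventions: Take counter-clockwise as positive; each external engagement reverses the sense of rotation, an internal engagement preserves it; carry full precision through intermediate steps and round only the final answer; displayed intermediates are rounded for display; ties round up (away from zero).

topology: single-mesh involute geometry — m = 2.348, 51T/33T pair
base radii: r_b1 = 56.916371, r_b2 = 36.828240
tip radii: r_a1 = 62.222000, r_a2 = 41.090000
no profile shift: α' = α, a' = a
action lengths: √(r_a1²−r_b1²) = 25.141678, √(r_a2²−r_b2²) = 18.222756
base pitch p_b = π·m·cos α = 7.012081
CR = (25.141678 + 18.222756 − 98.616000·sin 18.08400°)/7.012081 = 1.818710
contact ratio ≈ 1.8187

1.8187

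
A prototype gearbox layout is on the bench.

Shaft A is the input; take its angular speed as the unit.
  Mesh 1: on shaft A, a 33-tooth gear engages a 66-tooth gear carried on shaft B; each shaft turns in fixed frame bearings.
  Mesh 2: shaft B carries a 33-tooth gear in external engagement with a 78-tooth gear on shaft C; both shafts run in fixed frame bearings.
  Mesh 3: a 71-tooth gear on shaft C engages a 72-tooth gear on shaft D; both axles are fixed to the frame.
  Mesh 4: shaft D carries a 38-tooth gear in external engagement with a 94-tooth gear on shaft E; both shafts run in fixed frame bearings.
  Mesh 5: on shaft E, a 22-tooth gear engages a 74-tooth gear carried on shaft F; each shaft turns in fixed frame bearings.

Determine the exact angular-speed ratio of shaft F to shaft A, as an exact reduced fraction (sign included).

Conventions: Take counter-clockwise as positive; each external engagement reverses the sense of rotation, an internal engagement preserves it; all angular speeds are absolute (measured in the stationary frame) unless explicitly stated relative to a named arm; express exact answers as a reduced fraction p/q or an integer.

class = fixed-axis compound train [5 meshes; 5 ratios multiply, 5 sense flips]
mesh 1 [33T→66T]: running ratio 1/2, sense −
mesh 2 [33T→78T]: running ratio 11/52, sense +
mesh 3 [71T→72T]: running ratio 781/3744, sense −
mesh 4 [38T→94T]: running ratio 14839/175968, sense +
mesh 5 [22T→74T]: running ratio 163229/6510816, sense −
ω_out/ω_in = -163229/6510816

-163229/6510816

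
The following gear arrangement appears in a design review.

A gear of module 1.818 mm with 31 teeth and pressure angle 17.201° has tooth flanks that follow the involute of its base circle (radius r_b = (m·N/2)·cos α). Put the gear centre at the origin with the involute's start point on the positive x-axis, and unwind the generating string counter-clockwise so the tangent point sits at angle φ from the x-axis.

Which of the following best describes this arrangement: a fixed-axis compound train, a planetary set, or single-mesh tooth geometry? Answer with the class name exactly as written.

single-mesh tooth geometry

recognized (one wheel, involute flank): single-mesh tooth geometry, m = 1.818, N = 31
classification: single-mesh tooth geometry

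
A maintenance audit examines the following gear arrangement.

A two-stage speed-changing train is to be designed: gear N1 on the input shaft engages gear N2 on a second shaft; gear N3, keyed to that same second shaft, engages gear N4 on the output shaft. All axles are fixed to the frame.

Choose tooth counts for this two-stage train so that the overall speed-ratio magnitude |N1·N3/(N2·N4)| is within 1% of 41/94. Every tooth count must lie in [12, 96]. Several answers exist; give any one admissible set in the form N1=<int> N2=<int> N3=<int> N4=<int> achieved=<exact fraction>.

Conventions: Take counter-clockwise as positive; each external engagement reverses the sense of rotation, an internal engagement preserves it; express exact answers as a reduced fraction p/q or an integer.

class = fixed-axis compound train [2-stage, 41/94 wanted]
target = 41/94 in lowest terms: an exact hit needs N1·N3 = k·41 and N2·N4 = k·94 for one integer k, every count in [12, 96]; additionally prefer no 1:1 stage (N1 ≠ N2, N3 ≠ N4)
k = 1…11: no 1:1-free in-range split of k·41 and k·94 into factor pairs; take k = 12
k = 12: N1·N3 = 492 = 12·41, N2·N4 = 1128 = 94·12
achieved = 12·41/(94·12) = 41/94; |achieved − target| = 0 ≤ 41/9400 ✓

N1=12 N2=94 N3=41 N4=12 achieved=41/94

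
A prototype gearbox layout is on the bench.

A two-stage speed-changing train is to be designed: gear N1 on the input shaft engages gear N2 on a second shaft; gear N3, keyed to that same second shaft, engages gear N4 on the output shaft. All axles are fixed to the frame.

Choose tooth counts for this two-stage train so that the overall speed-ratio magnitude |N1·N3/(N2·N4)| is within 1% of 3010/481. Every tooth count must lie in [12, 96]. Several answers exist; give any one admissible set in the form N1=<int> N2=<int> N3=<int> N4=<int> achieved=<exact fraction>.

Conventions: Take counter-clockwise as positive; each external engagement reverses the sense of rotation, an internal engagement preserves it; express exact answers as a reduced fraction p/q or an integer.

N1=35 N2=13 N3=86 N4=37 achieved=3010/481

design class (target 3010/481): fixed-axis compound train
target = 3010/481 in lowest terms: an exact hit needs N1·N3 = k·3010 and N2·N4 = k·481 for one integer k, every count in [12, 96]; additionally prefer no 1:1 stage (N1 ≠ N2, N3 ≠ N4)
k = 1: N1·N3 = 3010 = 35·86, N2·N4 = 481 = 13·37
achieved = 35·86/(13·37) = 3010/481; |achieved − target| = 0 ≤ 301/4810 ✓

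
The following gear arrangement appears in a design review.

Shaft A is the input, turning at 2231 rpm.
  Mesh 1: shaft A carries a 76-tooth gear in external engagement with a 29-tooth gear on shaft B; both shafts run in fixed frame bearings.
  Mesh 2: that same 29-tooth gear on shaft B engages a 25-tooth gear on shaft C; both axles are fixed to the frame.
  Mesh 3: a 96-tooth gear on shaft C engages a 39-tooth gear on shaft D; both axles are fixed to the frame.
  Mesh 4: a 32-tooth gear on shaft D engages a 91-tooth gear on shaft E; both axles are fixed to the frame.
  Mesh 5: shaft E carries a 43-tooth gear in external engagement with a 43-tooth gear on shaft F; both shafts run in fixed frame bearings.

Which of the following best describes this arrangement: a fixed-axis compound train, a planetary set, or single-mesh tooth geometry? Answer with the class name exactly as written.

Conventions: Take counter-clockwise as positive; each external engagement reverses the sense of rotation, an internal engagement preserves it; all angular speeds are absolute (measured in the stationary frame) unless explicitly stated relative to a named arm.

fixed-axis compound train

class = fixed-axis compound train [5 meshes; 5 ratios multiply, 5 sense flips]
classification: fixed-axis compound train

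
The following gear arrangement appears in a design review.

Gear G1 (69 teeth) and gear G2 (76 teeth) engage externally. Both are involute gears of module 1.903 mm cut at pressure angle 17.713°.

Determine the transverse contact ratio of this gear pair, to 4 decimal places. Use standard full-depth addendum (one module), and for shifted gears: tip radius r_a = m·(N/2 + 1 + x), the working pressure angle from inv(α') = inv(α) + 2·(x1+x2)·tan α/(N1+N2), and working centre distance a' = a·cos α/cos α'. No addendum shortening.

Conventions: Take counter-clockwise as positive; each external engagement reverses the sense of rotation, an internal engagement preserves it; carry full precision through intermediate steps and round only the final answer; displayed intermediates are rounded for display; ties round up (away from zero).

recognized (one external pair, fixed centres): single-mesh tooth geometry, m = 1.903, N1 = 69, N2 = 76
base radii: r_b1 = 62.541030, r_b2 = 68.885772
tip radii: r_a1 = 67.556500, r_a2 = 74.217000
no profile shift: α' = α, a' = a
action lengths: √(r_a1²−r_b1²) = 25.544085, √(r_a2²−r_b2²) = 27.620889
base pitch p_b = π·m·cos α = 5.695027
CR = (25.544085 + 27.620889 − 137.967500·sin 17.71300°)/5.695027 = 1.964604
contact ratio ≈ 1.9646

1.9646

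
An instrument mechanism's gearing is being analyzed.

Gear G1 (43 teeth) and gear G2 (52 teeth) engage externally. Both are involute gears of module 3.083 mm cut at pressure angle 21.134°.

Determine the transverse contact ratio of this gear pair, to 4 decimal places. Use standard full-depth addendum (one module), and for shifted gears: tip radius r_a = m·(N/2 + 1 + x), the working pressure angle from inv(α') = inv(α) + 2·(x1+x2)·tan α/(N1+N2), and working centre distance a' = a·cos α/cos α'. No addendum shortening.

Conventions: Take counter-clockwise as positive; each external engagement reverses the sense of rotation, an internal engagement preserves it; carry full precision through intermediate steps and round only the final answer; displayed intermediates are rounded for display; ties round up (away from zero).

1.6877

class = single-mesh tooth geometry [involute pair 43T × 52T, m = 3.083]
base radii: r_b1 = 61.826188, r_b2 = 74.766552
tip radii: r_a1 = 69.367500, r_a2 = 83.241000
no profile shift: α' = α, a' = a
action lengths: √(r_a1²−r_b1²) = 31.454294, √(r_a2²−r_b2²) = 36.592714
base pitch p_b = π·m·cos α = 9.034079
CR = (31.454294 + 36.592714 − 146.442500·sin 21.13400°)/9.034079 = 1.687733
contact ratio ≈ 1.6877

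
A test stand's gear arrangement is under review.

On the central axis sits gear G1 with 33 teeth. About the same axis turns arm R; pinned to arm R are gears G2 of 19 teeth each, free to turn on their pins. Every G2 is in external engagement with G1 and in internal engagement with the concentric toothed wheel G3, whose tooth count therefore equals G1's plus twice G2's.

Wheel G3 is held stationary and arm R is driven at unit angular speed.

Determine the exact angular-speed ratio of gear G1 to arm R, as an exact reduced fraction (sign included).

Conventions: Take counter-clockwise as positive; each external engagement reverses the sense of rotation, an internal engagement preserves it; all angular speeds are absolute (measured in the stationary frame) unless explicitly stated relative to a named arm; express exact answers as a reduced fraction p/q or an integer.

recognized (axles ride arm R): planetary set, 33/19/71 teeth
ring teeth: 33 + 2·19 = 71
33(ω_sun−ω_arm) = −71(ω_ring−ω_arm),  ω_ring = 0, ω_arm = 1
ω_sun = 1 − (71/33)(0−1) = 104/33
ω_out/ω_in = 104/33

104/33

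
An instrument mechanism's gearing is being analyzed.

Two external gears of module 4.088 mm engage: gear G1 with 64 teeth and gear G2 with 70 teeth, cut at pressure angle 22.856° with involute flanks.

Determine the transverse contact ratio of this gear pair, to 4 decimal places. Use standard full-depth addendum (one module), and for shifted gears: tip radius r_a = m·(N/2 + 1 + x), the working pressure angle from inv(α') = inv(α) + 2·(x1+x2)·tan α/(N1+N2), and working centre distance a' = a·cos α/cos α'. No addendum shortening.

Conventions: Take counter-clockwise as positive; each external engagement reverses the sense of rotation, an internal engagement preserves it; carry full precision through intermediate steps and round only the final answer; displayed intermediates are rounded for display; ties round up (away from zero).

recognized (one external pair, fixed centres): single-mesh tooth geometry, m = 4.088, N1 = 64, N2 = 70
base radii: r_b1 = 120.544846, r_b2 = 131.845925
tip radii: r_a1 = 134.904000, r_a2 = 147.168000
no profile shift: α' = α, a' = a
action lengths: √(r_a1²−r_b1²) = 60.564258, √(r_a2²−r_b2²) = 65.384037
base pitch p_b = π·m·cos α = 11.834463
CR = (60.564258 + 65.384037 − 273.896000·sin 22.85600°)/11.834463 = 1.653019
contact ratio ≈ 1.6530

1.6530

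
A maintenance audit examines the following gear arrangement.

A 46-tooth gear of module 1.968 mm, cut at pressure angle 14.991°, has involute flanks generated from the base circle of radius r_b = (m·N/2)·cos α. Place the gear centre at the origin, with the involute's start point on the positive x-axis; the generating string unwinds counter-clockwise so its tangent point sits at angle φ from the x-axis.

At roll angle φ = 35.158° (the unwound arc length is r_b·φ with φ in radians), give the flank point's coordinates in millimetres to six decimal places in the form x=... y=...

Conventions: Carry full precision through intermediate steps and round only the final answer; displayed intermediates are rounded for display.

x=51.196361 y=3.242326

topology: single-mesh involute geometry — m = 1.968, N = 46
pitch radius r_p = m·N/2 = 1.968·46/2 = 45.264000
base radius r_b = r_p·cos α = 45.264000·cos 14.991° = 43.723506
roll angle φ = 35.158° = 0.61362286 rad
x = r_b·(cos φ + φ·sin φ) = 51.196361
y = r_b·(sin φ − φ·cos φ) = 3.242326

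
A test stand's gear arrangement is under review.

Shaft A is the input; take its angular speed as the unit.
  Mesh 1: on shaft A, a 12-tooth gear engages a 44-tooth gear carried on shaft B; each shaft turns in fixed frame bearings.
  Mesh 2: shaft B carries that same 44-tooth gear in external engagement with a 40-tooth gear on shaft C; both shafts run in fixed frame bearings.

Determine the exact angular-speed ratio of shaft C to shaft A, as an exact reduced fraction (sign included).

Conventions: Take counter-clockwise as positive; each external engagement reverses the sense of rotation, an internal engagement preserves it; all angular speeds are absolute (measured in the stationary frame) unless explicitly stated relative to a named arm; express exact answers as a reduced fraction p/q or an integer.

class = fixed-axis compound train [2 meshes; 2 ratios multiply, 2 sense flips]
mesh 1 [12T→44T]: running ratio 3/11, sense −
mesh 2 [44T→40T]: running ratio 3/10, sense +
ω_out/ω_in = 3/10

3/10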